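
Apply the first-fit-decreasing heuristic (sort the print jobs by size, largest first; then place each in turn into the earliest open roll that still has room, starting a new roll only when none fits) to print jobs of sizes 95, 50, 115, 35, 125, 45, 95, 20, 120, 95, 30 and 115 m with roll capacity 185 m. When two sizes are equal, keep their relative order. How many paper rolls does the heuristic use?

7

Sorted descending: 125, 120, 115, 115, 95, 95, 95, 50, 45, 35, 30, 20.
  125 → roll 1 (new)  [load 125/185]
  120 → roll 2 (new)  [load 120/185]
  115 → roll 3 (new)  [load 115/185]
  115 → roll 4 (new)  [load 115/185]
  95 → roll 5 (new)  [load 95/185]
  95 → roll 6 (new)  [load 95/185]
  95 → roll 7 (new)  [load 95/185]
  50 → roll 1  [load 175/185]
  45 → roll 2  [load 165/185]
  35 → roll 3  [load 150/185]
  30 → roll 3  [load 180/185]
  20 → roll 2  [load 185/185]
7 paper rolls opened.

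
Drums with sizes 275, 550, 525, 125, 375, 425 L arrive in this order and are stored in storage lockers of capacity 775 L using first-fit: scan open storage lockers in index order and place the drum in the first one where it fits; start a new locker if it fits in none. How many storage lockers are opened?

  275 → locker 1 (new)  [load 275/775]
  550 → locker 2 (new)  [load 550/775]
  525 → locker 3 (new)  [load 525/775]
  125 → locker 1  [load 400/775]
  375 → locker 1  [load 775/775]
  425 → locker 4 (new)  [load 425/775]
4 storage lockers opened.

4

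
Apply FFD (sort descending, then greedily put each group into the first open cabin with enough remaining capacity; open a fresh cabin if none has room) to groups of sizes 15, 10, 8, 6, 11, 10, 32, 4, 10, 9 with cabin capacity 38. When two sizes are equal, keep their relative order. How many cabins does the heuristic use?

4

Sorted descending: 32, 15, 11, 10, 10, 10, 9, 8, 6, 4.
  32 → cabin 1 (new)  [load 32/38]
  15 → cabin 2 (new)  [load 15/38]
  11 → cabin 2  [load 26/38]
  10 → cabin 2  [load 36/38]
  10 → cabin 3 (new)  [load 10/38]
  10 → cabin 3  [load 20/38]
  9 → cabin 3  [load 29/38]
  8 → cabin 3  [load 37/38]
  6 → cabin 1  [load 38/38]
  4 → cabin 4 (new)  [load 4/38]
4 cabins opened.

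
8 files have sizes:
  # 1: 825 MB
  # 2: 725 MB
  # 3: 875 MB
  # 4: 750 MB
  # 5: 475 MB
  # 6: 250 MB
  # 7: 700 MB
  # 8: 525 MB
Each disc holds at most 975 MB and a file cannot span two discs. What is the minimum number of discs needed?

Total = 875 + 825 + 750 + 725 + 700 + 525 + 475 + 250 = 5125 MB.
Lower bound: ⌈5125/975⌉ = 6 discs.
A packing using 7 discs:
  disc 1: 875 = 875
  disc 2: 825 = 825
  disc 3: 750 = 750
  disc 4: 725 + 250 = 975
  disc 5: 700 = 700
  disc 6: 525 = 525
  disc 7: 475 = 475
No arrangement into 6 discs stays within capacity, so 7 is optimal.

7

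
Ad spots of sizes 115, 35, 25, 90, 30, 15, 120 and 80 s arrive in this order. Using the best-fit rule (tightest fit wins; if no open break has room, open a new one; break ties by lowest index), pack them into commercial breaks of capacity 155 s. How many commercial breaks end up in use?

  115 → break 1 (new)  [load 115/155]
  35 → break 1  [load 150/155]
  25 → break 2 (new)  [load 25/155]
  90 → break 2  [load 115/155]
  30 → break 2  [load 145/155]
  15 → break 3 (new)  [load 15/155]
  120 → break 3  [load 135/155]
  80 → break 4 (new)  [load 80/155]
4 commercial breaks opened.

4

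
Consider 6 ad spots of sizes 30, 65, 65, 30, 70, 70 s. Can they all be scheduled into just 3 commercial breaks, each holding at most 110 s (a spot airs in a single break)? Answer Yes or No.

No

Total = 330 s; ⌈330/110⌉ = 3.
4 ad spots each exceed half the capacity and cannot share a break, forcing at least 4 commercial breaks.
At least 4 commercial breaks are required, but only 3 are allowed.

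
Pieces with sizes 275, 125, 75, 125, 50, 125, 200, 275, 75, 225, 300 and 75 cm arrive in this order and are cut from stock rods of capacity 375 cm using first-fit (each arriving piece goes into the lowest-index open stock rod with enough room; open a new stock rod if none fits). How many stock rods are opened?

6

  275 → stock rod 1 (new)  [load 275/375]
  125 → stock rod 2 (new)  [load 125/375]
  75 → stock rod 1  [load 350/375]
  125 → stock rod 2  [load 250/375]
  50 → stock rod 2  [load 300/375]
  125 → stock rod 3 (new)  [load 125/375]
  200 → stock rod 3  [load 325/375]
  275 → stock rod 4 (new)  [load 275/375]
  75 → stock rod 2  [load 375/375]
  225 → stock rod 5 (new)  [load 225/375]
  300 → stock rod 6 (new)  [load 300/375]
  75 → stock rod 4  [load 350/375]
6 stock rods opened.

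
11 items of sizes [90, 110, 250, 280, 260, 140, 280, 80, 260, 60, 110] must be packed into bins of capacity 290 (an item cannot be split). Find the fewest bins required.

8

Total = 280 + 280 + 260 + 260 + 250 + 140 + 110 + 110 + 90 + 80 + 60 = 1920.
Lower bound: ⌈1920/290⌉ = 7 bins.
A packing using 8 bins:
  bin 1: 280 = 280
  bin 2: 280 = 280
  bin 3: 260 = 260
  bin 4: 260 = 260
  bin 5: 250 = 250
  bin 6: 140 + 110 = 250
  bin 7: 110 + 90 + 80 = 280
  bin 8: 60 = 60
No arrangement into 7 bins stays within capacity, so 8 is optimal.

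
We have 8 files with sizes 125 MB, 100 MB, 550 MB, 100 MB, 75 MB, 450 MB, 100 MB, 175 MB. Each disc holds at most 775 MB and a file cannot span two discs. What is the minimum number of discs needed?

3

Total = 550 + 450 + 175 + 125 + 100 + 100 + 100 + 75 = 1675 MB.
Lower bound: ⌈1675/775⌉ = 3 discs.
A packing using 3 discs:
  disc 1: 550 + 175 = 725
  disc 2: 450 + 125 + 100 + 100 = 775
  disc 3: 100 + 75 = 175
This matches the lower bound, so 3 is optimal.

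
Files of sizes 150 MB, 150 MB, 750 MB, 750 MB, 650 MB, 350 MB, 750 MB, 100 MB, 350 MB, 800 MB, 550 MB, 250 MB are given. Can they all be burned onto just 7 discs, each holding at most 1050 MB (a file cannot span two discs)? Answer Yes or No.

Yes

A valid assignment using 6 discs:
  disc 1: 800 + 250 = 1050
  disc 2: 750 + 150 + 150 = 1050
  disc 3: 750 + 100 = 850
  disc 4: 750 = 750
  disc 5: 650 + 350 = 1000
  disc 6: 550 + 350 = 900
That uses only 6 ≤ 7, so 7 discs are enough.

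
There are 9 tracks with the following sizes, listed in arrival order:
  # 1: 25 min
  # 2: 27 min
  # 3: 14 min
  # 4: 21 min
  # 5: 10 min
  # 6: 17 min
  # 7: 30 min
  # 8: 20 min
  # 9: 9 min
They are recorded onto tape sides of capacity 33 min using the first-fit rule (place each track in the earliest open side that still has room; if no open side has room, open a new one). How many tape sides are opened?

  25 → side 1 (new)  [load 25/33]
  27 → side 2 (new)  [load 27/33]
  14 → side 3 (new)  [load 14/33]
  21 → side 4 (new)  [load 21/33]
  10 → side 3  [load 24/33]
  17 → side 5 (new)  [load 17/33]
  30 → side 6 (new)  [load 30/33]
  20 → side 7 (new)  [load 20/33]
  9 → side 3  [load 33/33]
7 tape sides opened.

7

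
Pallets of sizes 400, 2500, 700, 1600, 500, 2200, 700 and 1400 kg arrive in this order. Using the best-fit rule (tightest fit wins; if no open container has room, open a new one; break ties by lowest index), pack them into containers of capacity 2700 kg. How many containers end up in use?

4

  400 → container 1 (new)  [load 400/2700]
  2500 → container 2 (new)  [load 2500/2700]
  700 → container 1  [load 1100/2700]
  1600 → container 1  [load 2700/2700]
  500 → container 3 (new)  [load 500/2700]
  2200 → container 3  [load 2700/2700]
  700 → container 4 (new)  [load 700/2700]
  1400 → container 4  [load 2100/2700]
4 containers opened.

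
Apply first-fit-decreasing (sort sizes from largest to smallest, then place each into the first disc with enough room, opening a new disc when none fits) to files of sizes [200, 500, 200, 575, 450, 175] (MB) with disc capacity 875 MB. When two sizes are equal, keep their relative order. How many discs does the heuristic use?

3

Sorted descending: 575, 500, 450, 200, 200, 175.
  575 → disc 1 (new)  [load 575/875]
  500 → disc 2 (new)  [load 500/875]
  450 → disc 3 (new)  [load 450/875]
  200 → disc 1  [load 775/875]
  200 → disc 2  [load 700/875]
  175 → disc 2  [load 875/875]
3 discs opened.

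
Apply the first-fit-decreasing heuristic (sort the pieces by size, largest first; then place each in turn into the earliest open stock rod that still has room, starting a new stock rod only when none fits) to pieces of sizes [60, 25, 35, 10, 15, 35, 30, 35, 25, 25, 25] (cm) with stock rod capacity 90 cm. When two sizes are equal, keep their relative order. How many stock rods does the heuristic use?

Sorted descending: 60, 35, 35, 35, 30, 25, 25, 25, 25, 15, 10.
  60 → stock rod 1 (new)  [load 60/90]
  35 → stock rod 2 (new)  [load 35/90]
  35 → stock rod 2  [load 70/90]
  35 → stock rod 3 (new)  [load 35/90]
  30 → stock rod 1  [load 90/90]
  25 → stock rod 3  [load 60/90]
  25 → stock rod 3  [load 85/90]
  25 → stock rod 4 (new)  [load 25/90]
  25 → stock rod 4  [load 50/90]
  15 → stock rod 2  [load 85/90]
  10 → stock rod 4  [load 60/90]
4 stock rods opened.

4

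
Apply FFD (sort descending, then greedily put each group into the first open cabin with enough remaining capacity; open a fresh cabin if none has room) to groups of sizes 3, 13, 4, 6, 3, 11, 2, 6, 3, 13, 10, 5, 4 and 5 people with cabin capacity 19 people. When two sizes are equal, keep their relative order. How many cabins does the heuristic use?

5

Sorted descending: 13, 13, 11, 10, 6, 6, 5, 5, 4, 4, 3, 3, 3, 2.
  13 → cabin 1 (new)  [load 13/19]
  13 → cabin 2 (new)  [load 13/19]
  11 → cabin 3 (new)  [load 11/19]
  10 → cabin 4 (new)  [load 10/19]
  6 → cabin 1  [load 19/19]
  6 → cabin 2  [load 19/19]
  5 → cabin 3  [load 16/19]
  5 → cabin 4  [load 15/19]
  4 → cabin 4  [load 19/19]
  4 → cabin 5 (new)  [load 4/19]
  3 → cabin 3  [load 19/19]
  3 → cabin 5  [load 7/19]
  3 → cabin 5  [load 10/19]
  2 → cabin 5  [load 12/19]
5 cabins opened.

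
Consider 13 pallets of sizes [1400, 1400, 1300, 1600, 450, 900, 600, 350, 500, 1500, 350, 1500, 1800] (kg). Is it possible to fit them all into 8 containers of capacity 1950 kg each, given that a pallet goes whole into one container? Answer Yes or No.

Yes

A valid assignment using 8 containers:
  container 1: 1800 = 1800
  container 2: 1600 + 350 = 1950
  container 3: 1500 + 450 = 1950
  container 4: 1500 + 350 = 1850
  container 5: 1400 + 500 = 1900
  container 6: 1400 = 1400
  container 7: 1300 + 600 = 1900
  container 8: 900 = 900
Every load is within 1950 kg, so 8 containers suffice.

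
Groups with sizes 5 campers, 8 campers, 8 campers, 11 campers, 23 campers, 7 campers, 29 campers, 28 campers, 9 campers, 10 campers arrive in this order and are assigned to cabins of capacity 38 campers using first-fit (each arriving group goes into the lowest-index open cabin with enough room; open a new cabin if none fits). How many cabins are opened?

  5 → cabin 1 (new)  [load 5/38]
  8 → cabin 1  [load 13/38]
  8 → cabin 1  [load 21/38]
  11 → cabin 1  [load 32/38]
  23 → cabin 2 (new)  [load 23/38]
  7 → cabin 2  [load 30/38]
  29 → cabin 3 (new)  [load 29/38]
  28 → cabin 4 (new)  [load 28/38]
  9 → cabin 3  [load 38/38]
  10 → cabin 4  [load 38/38]
4 cabins opened.

4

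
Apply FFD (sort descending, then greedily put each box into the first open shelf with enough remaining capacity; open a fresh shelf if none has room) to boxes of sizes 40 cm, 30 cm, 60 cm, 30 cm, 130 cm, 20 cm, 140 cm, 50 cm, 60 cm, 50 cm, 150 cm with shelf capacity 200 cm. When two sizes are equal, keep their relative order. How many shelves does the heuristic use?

Sorted descending: 150, 140, 130, 60, 60, 50, 50, 40, 30, 30, 20.
  150 → shelf 1 (new)  [load 150/200]
  140 → shelf 2 (new)  [load 140/200]
  130 → shelf 3 (new)  [load 130/200]
  60 → shelf 2  [load 200/200]
  60 → shelf 3  [load 190/200]
  50 → shelf 1  [load 200/200]
  50 → shelf 4 (new)  [load 50/200]
  40 → shelf 4  [load 90/200]
  30 → shelf 4  [load 120/200]
  30 → shelf 4  [load 150/200]
  20 → shelf 4  [load 170/200]
4 shelves opened.

4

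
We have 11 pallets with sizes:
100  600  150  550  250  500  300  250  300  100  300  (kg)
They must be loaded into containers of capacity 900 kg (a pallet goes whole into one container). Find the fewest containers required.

Total = 600 + 550 + 500 + 300 + 300 + 300 + 250 + 250 + 150 + 100 + 100 = 3400 kg.
Lower bound: ⌈3400/900⌉ = 4 containers.
A packing using 4 containers:
  container 1: 600 + 300 = 900
  container 2: 550 + 300 = 850
  container 3: 500 + 300 + 100 = 900
  container 4: 250 + 250 + 150 + 100 = 750
This matches the lower bound, so 4 is optimal.

4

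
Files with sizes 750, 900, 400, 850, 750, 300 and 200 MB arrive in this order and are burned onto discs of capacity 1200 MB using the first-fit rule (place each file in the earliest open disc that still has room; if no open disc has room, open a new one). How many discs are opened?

  750 → disc 1 (new)  [load 750/1200]
  900 → disc 2 (new)  [load 900/1200]
  400 → disc 1  [load 1150/1200]
  850 → disc 3 (new)  [load 850/1200]
  750 → disc 4 (new)  [load 750/1200]
  300 → disc 2  [load 1200/1200]
  200 → disc 3  [load 1050/1200]
4 discs opened.

4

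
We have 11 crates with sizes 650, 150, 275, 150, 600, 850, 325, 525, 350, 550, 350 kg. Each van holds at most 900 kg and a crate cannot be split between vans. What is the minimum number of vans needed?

6

Total = 850 + 650 + 600 + 550 + 525 + 350 + 350 + 325 + 275 + 150 + 150 = 4775 kg.
Lower bound: ⌈4775/900⌉ = 6 vans.
A packing using 6 vans:
  van 1: 850 = 850
  van 2: 650 + 150 = 800
  van 3: 600 + 275 = 875
  van 4: 550 + 350 = 900
  van 5: 525 + 350 = 875
  van 6: 325 + 150 = 475
This matches the lower bound, so 6 is optimal.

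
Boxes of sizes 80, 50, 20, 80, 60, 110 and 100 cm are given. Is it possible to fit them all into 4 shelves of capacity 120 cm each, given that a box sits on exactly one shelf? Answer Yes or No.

Total = 500 cm; ⌈500/120⌉ = 5.
At least 5 shelves are required, but only 4 are allowed.

No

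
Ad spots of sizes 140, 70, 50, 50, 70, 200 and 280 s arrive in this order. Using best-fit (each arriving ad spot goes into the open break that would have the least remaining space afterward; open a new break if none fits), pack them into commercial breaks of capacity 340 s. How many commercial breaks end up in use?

3

  140 → break 1 (new)  [load 140/340]
  70 → break 1  [load 210/340]
  50 → break 1  [load 260/340]
  50 → break 1  [load 310/340]
  70 → break 2 (new)  [load 70/340]
  200 → break 2  [load 270/340]
  280 → break 3 (new)  [load 280/340]
3 commercial breaks opened.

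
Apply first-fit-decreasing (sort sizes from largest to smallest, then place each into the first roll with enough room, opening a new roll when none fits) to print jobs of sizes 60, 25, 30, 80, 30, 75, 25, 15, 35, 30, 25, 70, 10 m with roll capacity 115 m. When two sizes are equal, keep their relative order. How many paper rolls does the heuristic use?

5

Sorted descending: 80, 75, 70, 60, 35, 30, 30, 30, 25, 25, 25, 15, 10.
  80 → roll 1 (new)  [load 80/115]
  75 → roll 2 (new)  [load 75/115]
  70 → roll 3 (new)  [load 70/115]
  60 → roll 4 (new)  [load 60/115]
  35 → roll 1  [load 115/115]
  30 → roll 2  [load 105/115]
  30 → roll 3  [load 100/115]
  30 → roll 4  [load 90/115]
  25 → roll 4  [load 115/115]
  25 → roll 5 (new)  [load 25/115]
  25 → roll 5  [load 50/115]
  15 → roll 3  [load 115/115]
  10 → roll 2  [load 115/115]
5 paper rolls opened.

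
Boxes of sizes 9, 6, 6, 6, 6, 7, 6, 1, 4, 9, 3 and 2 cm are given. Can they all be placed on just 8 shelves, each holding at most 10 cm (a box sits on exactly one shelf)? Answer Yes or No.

A valid assignment using 8 shelves:
  shelf 1: 9 + 1 = 10
  shelf 2: 9 = 9
  shelf 3: 7 + 3 = 10
  shelf 4: 6 + 4 = 10
  shelf 5: 6 + 2 = 8
  shelf 6: 6 = 6
  shelf 7: 6 = 6
  shelf 8: 6 = 6
Every load is within 10 cm, so 8 shelves suffice.

Yes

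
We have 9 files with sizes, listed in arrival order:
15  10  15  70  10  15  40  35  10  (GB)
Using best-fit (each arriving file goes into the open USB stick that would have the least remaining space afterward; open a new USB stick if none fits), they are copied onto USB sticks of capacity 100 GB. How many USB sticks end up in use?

3

  15 → USB stick 1 (new)  [load 15/100]
  10 → USB stick 1  [load 25/100]
  15 → USB stick 1  [load 40/100]
  70 → USB stick 2 (new)  [load 70/100]
  10 → USB stick 2  [load 80/100]
  15 → USB stick 2  [load 95/100]
  40 → USB stick 1  [load 80/100]
  35 → USB stick 3 (new)  [load 35/100]
  10 → USB stick 1  [load 90/100]
3 USB sticks opened.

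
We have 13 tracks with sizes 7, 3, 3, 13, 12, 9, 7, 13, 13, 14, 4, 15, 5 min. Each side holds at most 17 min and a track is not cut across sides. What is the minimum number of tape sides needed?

Total = 15 + 14 + 13 + 13 + 13 + 12 + 9 + 7 + 7 + 5 + 4 + 3 + 3 = 118 min.
Lower bound: ⌈118/17⌉ = 7 tape sides.
A packing using 8 tape sides:
  side 1: 15 = 15
  side 2: 14 + 3 = 17
  side 3: 13 + 4 = 17
  side 4: 13 + 3 = 16
  side 5: 13 = 13
  side 6: 12 + 5 = 17
  side 7: 9 + 7 = 16
  side 8: 7 = 7
No arrangement into 7 tape sides stays within capacity, so 8 is optimal.

8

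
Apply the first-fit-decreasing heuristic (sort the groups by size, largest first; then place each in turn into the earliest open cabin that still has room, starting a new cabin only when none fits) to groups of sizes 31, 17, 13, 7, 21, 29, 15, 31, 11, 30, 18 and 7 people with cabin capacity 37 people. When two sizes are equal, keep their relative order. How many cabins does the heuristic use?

7

Sorted descending: 31, 31, 30, 29, 21, 18, 17, 15, 13, 11, 7, 7.
  31 → cabin 1 (new)  [load 31/37]
  31 → cabin 2 (new)  [load 31/37]
  30 → cabin 3 (new)  [load 30/37]
  29 → cabin 4 (new)  [load 29/37]
  21 → cabin 5 (new)  [load 21/37]
  18 → cabin 6 (new)  [load 18/37]
  17 → cabin 6  [load 35/37]
  15 → cabin 5  [load 36/37]
  13 → cabin 7 (new)  [load 13/37]
  11 → cabin 7  [load 24/37]
  7 → cabin 3  [load 37/37]
  7 → cabin 4  [load 36/37]
7 cabins opened.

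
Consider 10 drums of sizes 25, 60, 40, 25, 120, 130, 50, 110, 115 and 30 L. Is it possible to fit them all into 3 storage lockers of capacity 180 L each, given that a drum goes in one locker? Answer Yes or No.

No

Total = 705 L; ⌈705/180⌉ = 4.
At least 4 storage lockers are required, but only 3 are allowed.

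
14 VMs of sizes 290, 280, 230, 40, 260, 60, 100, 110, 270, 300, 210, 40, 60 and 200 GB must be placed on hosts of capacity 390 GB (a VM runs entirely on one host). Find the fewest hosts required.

8

Total = 300 + 290 + 280 + 270 + 260 + 230 + 210 + 200 + 110 + 100 + 60 + 60 + 40 + 40 = 2450 GB.
Lower bound: ⌈2450/390⌉ = 7 hosts.
Also, 8 VMs each exceed 195 GB, and no two of those can share a host, so at least 8 hosts are needed.
A packing using 8 hosts:
  host 1: 300 + 60 = 360
  host 2: 290 + 100 = 390
  host 3: 280 + 110 = 390
  host 4: 270 + 60 + 40 = 370
  host 5: 260 + 40 = 300
  host 6: 230 = 230
  host 7: 210 = 210
  host 8: 200 = 200
This matches the lower bound, so 8 is optimal.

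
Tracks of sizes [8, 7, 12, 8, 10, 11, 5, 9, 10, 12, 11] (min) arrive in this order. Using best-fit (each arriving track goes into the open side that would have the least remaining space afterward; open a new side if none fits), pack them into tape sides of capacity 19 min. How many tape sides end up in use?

7

  8 → side 1 (new)  [load 8/19]
  7 → side 1  [load 15/19]
  12 → side 2 (new)  [load 12/19]
  8 → side 3 (new)  [load 8/19]
  10 → side 3  [load 18/19]
  11 → side 4 (new)  [load 11/19]
  5 → side 2  [load 17/19]
  9 → side 5 (new)  [load 9/19]
  10 → side 5  [load 19/19]
  12 → side 6 (new)  [load 12/19]
  11 → side 7 (new)  [load 11/19]
7 tape sides opened.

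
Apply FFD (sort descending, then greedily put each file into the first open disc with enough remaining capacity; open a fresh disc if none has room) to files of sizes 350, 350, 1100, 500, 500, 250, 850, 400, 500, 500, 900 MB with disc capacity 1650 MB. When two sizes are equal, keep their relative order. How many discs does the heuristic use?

Sorted descending: 1100, 900, 850, 500, 500, 500, 500, 400, 350, 350, 250.
  1100 → disc 1 (new)  [load 1100/1650]
  900 → disc 2 (new)  [load 900/1650]
  850 → disc 3 (new)  [load 850/1650]
  500 → disc 1  [load 1600/1650]
  500 → disc 2  [load 1400/1650]
  500 → disc 3  [load 1350/1650]
  500 → disc 4 (new)  [load 500/1650]
  400 → disc 4  [load 900/1650]
  350 → disc 4  [load 1250/1650]
  350 → disc 4  [load 1600/1650]
  250 → disc 2  [load 1650/1650]
4 discs opened.

4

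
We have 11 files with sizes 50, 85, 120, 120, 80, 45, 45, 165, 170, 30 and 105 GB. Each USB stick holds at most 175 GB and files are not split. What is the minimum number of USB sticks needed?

Total = 170 + 165 + 120 + 120 + 105 + 85 + 80 + 50 + 45 + 45 + 30 = 1015 GB.
Lower bound: ⌈1015/175⌉ = 6 USB sticks.
A packing using 7 USB sticks:
  USB stick 1: 170 = 170
  USB stick 2: 165 = 165
  USB stick 3: 120 + 50 = 170
  USB stick 4: 120 + 45 = 165
  USB stick 5: 105 + 45 = 150
  USB stick 6: 85 + 80 = 165
  USB stick 7: 30 = 30
No arrangement into 6 USB sticks stays within capacity, so 7 is optimal.

7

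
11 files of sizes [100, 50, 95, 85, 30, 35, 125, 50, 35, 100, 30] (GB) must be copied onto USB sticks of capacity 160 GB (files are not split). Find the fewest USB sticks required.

5

Total = 125 + 100 + 100 + 95 + 85 + 50 + 50 + 35 + 35 + 30 + 30 = 735 GB.
Lower bound: ⌈735/160⌉ = 5 USB sticks.
A packing using 5 USB sticks:
  USB stick 1: 125 + 35 = 160
  USB stick 2: 100 + 50 = 150
  USB stick 3: 100 + 50 = 150
  USB stick 4: 95 + 35 + 30 = 160
  USB stick 5: 85 + 30 = 115
This matches the lower bound, so 5 is optimal.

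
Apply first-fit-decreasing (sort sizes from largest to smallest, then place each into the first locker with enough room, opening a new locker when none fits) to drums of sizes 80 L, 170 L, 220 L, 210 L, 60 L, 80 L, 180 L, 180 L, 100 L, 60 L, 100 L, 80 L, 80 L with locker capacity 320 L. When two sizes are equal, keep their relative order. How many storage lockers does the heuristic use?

6

Sorted descending: 220, 210, 180, 180, 170, 100, 100, 80, 80, 80, 80, 60, 60.
  220 → locker 1 (new)  [load 220/320]
  210 → locker 2 (new)  [load 210/320]
  180 → locker 3 (new)  [load 180/320]
  180 → locker 4 (new)  [load 180/320]
  170 → locker 5 (new)  [load 170/320]
  100 → locker 1  [load 320/320]
  100 → locker 2  [load 310/320]
  80 → locker 3  [load 260/320]
  80 → locker 4  [load 260/320]
  80 → locker 5  [load 250/320]
  80 → locker 6 (new)  [load 80/320]
  60 → locker 3  [load 320/320]
  60 → locker 4  [load 320/320]
6 storage lockers opened.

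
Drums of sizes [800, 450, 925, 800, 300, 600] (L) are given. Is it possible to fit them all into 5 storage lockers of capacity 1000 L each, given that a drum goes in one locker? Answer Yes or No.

Yes

A valid assignment using 5 storage lockers:
  locker 1: 925 = 925
  locker 2: 800 = 800
  locker 3: 800 = 800
  locker 4: 600 + 300 = 900
  locker 5: 450 = 450
Every load is within 1000 L, so 5 storage lockers suffice.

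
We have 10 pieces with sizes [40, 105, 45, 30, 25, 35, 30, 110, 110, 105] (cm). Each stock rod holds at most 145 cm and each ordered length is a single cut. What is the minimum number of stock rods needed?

Total = 110 + 110 + 105 + 105 + 45 + 40 + 35 + 30 + 30 + 25 = 635 cm.
Lower bound: ⌈635/145⌉ = 5 stock rods.
A packing using 5 stock rods:
  stock rod 1: 110 + 35 = 145
  stock rod 2: 110 + 30 = 140
  stock rod 3: 105 + 40 = 145
  stock rod 4: 105 + 30 = 135
  stock rod 5: 45 + 25 = 70
This matches the lower bound, so 5 is optimal.

5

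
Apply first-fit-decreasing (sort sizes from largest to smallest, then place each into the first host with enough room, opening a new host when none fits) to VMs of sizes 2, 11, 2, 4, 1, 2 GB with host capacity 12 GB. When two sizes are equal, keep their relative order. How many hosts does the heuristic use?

Sorted descending: 11, 4, 2, 2, 2, 1.
  11 → host 1 (new)  [load 11/12]
  4 → host 2 (new)  [load 4/12]
  2 → host 2  [load 6/12]
  2 → host 2  [load 8/12]
  2 → host 2  [load 10/12]
  1 → host 1  [load 12/12]
2 hosts opened.

2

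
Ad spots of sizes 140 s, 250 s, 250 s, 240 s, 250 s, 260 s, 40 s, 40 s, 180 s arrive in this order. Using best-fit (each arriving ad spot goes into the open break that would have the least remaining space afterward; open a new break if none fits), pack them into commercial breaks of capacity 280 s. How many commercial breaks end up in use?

7

  140 → break 1 (new)  [load 140/280]
  250 → break 2 (new)  [load 250/280]
  250 → break 3 (new)  [load 250/280]
  240 → break 4 (new)  [load 240/280]
  250 → break 5 (new)  [load 250/280]
  260 → break 6 (new)  [load 260/280]
  40 → break 4  [load 280/280]
  40 → break 1  [load 180/280]
  180 → break 7 (new)  [load 180/280]
7 commercial breaks opened.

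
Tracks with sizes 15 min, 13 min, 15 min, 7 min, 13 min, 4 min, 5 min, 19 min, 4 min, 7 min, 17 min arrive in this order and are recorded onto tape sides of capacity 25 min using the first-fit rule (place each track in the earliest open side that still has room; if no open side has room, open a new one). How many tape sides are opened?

  15 → side 1 (new)  [load 15/25]
  13 → side 2 (new)  [load 13/25]
  15 → side 3 (new)  [load 15/25]
  7 → side 1  [load 22/25]
  13 → side 4 (new)  [load 13/25]
  4 → side 2  [load 17/25]
  5 → side 2  [load 22/25]
  19 → side 5 (new)  [load 19/25]
  4 → side 3  [load 19/25]
  7 → side 4  [load 20/25]
  17 → side 6 (new)  [load 17/25]
6 tape sides opened.

6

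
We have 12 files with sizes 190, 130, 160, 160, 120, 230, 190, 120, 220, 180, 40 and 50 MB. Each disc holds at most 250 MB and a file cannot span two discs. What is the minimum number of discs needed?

9

Total = 230 + 220 + 190 + 190 + 180 + 160 + 160 + 130 + 120 + 120 + 50 + 40 = 1790 MB.
Lower bound: ⌈1790/250⌉ = 8 discs.
A packing using 9 discs:
  disc 1: 230 = 230
  disc 2: 220 = 220
  disc 3: 190 + 50 = 240
  disc 4: 190 + 40 = 230
  disc 5: 180 = 180
  disc 6: 160 = 160
  disc 7: 160 = 160
  disc 8: 130 + 120 = 250
  disc 9: 120 = 120
No arrangement into 8 discs stays within capacity, so 9 is optimal.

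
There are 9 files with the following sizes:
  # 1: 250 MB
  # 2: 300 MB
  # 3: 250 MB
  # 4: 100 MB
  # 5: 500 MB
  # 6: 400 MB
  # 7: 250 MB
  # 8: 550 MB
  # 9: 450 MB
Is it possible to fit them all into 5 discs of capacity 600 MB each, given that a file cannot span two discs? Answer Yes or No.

No

Total = 3050 MB; ⌈3050/600⌉ = 6.
At least 6 discs are required, but only 5 are allowed.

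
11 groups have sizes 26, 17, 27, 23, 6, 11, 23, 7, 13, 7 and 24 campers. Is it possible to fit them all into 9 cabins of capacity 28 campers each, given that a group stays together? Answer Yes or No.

A valid assignment using 8 cabins:
  cabin 1: 27 = 27
  cabin 2: 26 = 26
  cabin 3: 24 = 24
  cabin 4: 23 = 23
  cabin 5: 23 = 23
  cabin 6: 17 + 11 = 28
  cabin 7: 13 + 7 + 7 = 27
  cabin 8: 6 = 6
That uses only 8 ≤ 9, so 9 cabins are enough.

Yes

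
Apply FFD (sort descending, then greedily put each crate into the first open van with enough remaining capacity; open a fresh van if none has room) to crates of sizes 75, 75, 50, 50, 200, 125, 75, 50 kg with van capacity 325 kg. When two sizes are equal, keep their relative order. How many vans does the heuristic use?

3

Sorted descending: 200, 125, 75, 75, 75, 50, 50, 50.
  200 → van 1 (new)  [load 200/325]
  125 → van 1  [load 325/325]
  75 → van 2 (new)  [load 75/325]
  75 → van 2  [load 150/325]
  75 → van 2  [load 225/325]
  50 → van 2  [load 275/325]
  50 → van 2  [load 325/325]
  50 → van 3 (new)  [load 50/325]
3 vans opened.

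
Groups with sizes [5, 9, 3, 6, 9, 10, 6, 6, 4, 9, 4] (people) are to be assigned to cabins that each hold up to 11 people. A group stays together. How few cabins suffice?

Total = 10 + 9 + 9 + 9 + 6 + 6 + 6 + 5 + 4 + 4 + 3 = 71 people.
Lower bound: ⌈71/11⌉ = 7 cabins.
A packing using 8 cabins:
  cabin 1: 10 = 10
  cabin 2: 9 = 9
  cabin 3: 9 = 9
  cabin 4: 9 = 9
  cabin 5: 6 + 5 = 11
  cabin 6: 6 + 4 = 10
  cabin 7: 6 + 4 = 10
  cabin 8: 3 = 3
No arrangement into 7 cabins stays within capacity, so 8 is optimal.

8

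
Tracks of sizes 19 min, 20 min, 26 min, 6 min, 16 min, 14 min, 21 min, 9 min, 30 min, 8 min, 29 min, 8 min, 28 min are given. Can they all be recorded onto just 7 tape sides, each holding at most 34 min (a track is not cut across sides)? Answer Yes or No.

No

Total = 234 min; ⌈234/34⌉ = 7.
The bound of 7 does not rule out 7, but exhaustive search shows no assignment into 7 tape sides of capacity 34 min exists — the minimum is 8.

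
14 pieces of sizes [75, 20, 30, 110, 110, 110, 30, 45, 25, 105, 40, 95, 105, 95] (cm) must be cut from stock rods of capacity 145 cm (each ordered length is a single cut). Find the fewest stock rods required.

8

Total = 110 + 110 + 110 + 105 + 105 + 95 + 95 + 75 + 45 + 40 + 30 + 30 + 25 + 20 = 995 cm.
Lower bound: ⌈995/145⌉ = 7 stock rods.
Also, 8 pieces each exceed 145/2 cm, and no two of those can share a stock rod, so at least 8 stock rods are needed.
A packing using 8 stock rods:
  stock rod 1: 110 + 30 = 140
  stock rod 2: 110 + 30 = 140
  stock rod 3: 110 + 25 = 135
  stock rod 4: 105 + 40 = 145
  stock rod 5: 105 + 20 = 125
  stock rod 6: 95 + 45 = 140
  stock rod 7: 95 = 95
  stock rod 8: 75 = 75
This matches the lower bound, so 8 is optimal.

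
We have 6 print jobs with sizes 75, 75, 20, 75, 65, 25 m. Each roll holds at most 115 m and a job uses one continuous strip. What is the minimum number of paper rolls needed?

Total = 75 + 75 + 75 + 65 + 25 + 20 = 335 m.
Lower bound: ⌈335/115⌉ = 3 paper rolls.
Also, 4 print jobs each exceed 115/2 m, and no two of those can share a roll, so at least 4 paper rolls are needed.
A packing using 4 paper rolls:
  roll 1: 75 + 25 = 100
  roll 2: 75 + 20 = 95
  roll 3: 75 = 75
  roll 4: 65 = 65
This matches the lower bound, so 4 is optimal.

4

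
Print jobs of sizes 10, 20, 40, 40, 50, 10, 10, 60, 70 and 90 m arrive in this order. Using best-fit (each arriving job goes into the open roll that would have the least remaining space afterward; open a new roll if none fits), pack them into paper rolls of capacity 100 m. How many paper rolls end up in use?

5

  10 → roll 1 (new)  [load 10/100]
  20 → roll 1  [load 30/100]
  40 → roll 1  [load 70/100]
  40 → roll 2 (new)  [load 40/100]
  50 → roll 2  [load 90/100]
  10 → roll 2  [load 100/100]
  10 → roll 1  [load 80/100]
  60 → roll 3 (new)  [load 60/100]
  70 → roll 4 (new)  [load 70/100]
  90 → roll 5 (new)  [load 90/100]
5 paper rolls opened.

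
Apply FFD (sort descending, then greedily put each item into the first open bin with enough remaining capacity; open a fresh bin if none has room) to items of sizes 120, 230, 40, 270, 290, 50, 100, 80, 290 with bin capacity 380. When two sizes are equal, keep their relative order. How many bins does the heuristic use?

4

Sorted descending: 290, 290, 270, 230, 120, 100, 80, 50, 40.
  290 → bin 1 (new)  [load 290/380]
  290 → bin 2 (new)  [load 290/380]
  270 → bin 3 (new)  [load 270/380]
  230 → bin 4 (new)  [load 230/380]
  120 → bin 4  [load 350/380]
  100 → bin 3  [load 370/380]
  80 → bin 1  [load 370/380]
  50 → bin 2  [load 340/380]
  40 → bin 2  [load 380/380]
4 bins opened.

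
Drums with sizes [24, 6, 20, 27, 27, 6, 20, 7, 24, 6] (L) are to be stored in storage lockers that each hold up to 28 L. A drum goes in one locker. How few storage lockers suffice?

Total = 27 + 27 + 24 + 24 + 20 + 20 + 7 + 6 + 6 + 6 = 167 L.
Lower bound: ⌈167/28⌉ = 6 storage lockers.
A packing using 7 storage lockers:
  locker 1: 27 = 27
  locker 2: 27 = 27
  locker 3: 24 = 24
  locker 4: 24 = 24
  locker 5: 20 + 7 = 27
  locker 6: 20 + 6 = 26
  locker 7: 6 + 6 = 12
No arrangement into 6 storage lockers stays within capacity, so 7 is optimal.

7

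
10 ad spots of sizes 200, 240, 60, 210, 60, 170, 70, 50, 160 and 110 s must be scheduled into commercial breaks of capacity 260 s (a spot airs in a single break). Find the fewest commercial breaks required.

Total = 240 + 210 + 200 + 170 + 160 + 110 + 70 + 60 + 60 + 50 = 1330 s.
Lower bound: ⌈1330/260⌉ = 6 commercial breaks.
A packing using 6 commercial breaks:
  break 1: 240 = 240
  break 2: 210 + 50 = 260
  break 3: 200 + 60 = 260
  break 4: 170 + 70 = 240
  break 5: 160 + 60 = 220
  break 6: 110 = 110
This matches the lower bound, so 6 is optimal.

6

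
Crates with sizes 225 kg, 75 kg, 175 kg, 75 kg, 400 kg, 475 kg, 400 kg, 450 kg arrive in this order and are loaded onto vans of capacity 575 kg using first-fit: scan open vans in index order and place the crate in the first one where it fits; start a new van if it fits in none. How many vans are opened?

  225 → van 1 (new)  [load 225/575]
  75 → van 1  [load 300/575]
  175 → van 1  [load 475/575]
  75 → van 1  [load 550/575]
  400 → van 2 (new)  [load 400/575]
  475 → van 3 (new)  [load 475/575]
  400 → van 4 (new)  [load 400/575]
  450 → van 5 (new)  [load 450/575]
5 vans opened.

5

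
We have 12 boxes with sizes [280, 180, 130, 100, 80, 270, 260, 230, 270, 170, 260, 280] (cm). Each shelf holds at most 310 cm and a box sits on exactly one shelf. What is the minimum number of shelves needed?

9

Total = 280 + 280 + 270 + 270 + 260 + 260 + 230 + 180 + 170 + 130 + 100 + 80 = 2510 cm.
Lower bound: ⌈2510/310⌉ = 9 shelves.
A packing using 9 shelves:
  shelf 1: 280 = 280
  shelf 2: 280 = 280
  shelf 3: 270 = 270
  shelf 4: 270 = 270
  shelf 5: 260 = 260
  shelf 6: 260 = 260
  shelf 7: 230 + 80 = 310
  shelf 8: 180 + 130 = 310
  shelf 9: 170 + 100 = 270
This matches the lower bound, so 9 is optimal.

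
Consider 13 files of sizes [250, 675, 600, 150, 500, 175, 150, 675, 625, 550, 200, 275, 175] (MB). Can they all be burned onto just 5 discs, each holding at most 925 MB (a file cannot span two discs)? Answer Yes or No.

No

Total = 5000 MB; ⌈5000/925⌉ = 6.
At least 6 discs are required, but only 5 are allowed.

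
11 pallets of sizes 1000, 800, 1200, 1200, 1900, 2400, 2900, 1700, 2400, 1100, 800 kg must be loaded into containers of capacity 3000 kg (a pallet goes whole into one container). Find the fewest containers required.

Total = 2900 + 2400 + 2400 + 1900 + 1700 + 1200 + 1200 + 1100 + 1000 + 800 + 800 = 17400 kg.
Lower bound: ⌈17400/3000⌉ = 6 containers.
A packing using 7 containers:
  container 1: 2900 = 2900
  container 2: 2400 = 2400
  container 3: 2400 = 2400
  container 4: 1900 + 1100 = 3000
  container 5: 1700 + 1200 = 2900
  container 6: 1200 + 1000 + 800 = 3000
  container 7: 800 = 800
No arrangement into 6 containers stays within capacity, so 7 is optimal.

7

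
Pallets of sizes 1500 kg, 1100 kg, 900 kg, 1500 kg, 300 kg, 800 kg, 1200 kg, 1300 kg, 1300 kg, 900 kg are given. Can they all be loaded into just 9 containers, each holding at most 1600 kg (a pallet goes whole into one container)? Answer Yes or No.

Yes

A valid assignment using 9 containers:
  container 1: 1500 = 1500
  container 2: 1500 = 1500
  container 3: 1300 + 300 = 1600
  container 4: 1300 = 1300
  container 5: 1200 = 1200
  container 6: 1100 = 1100
  container 7: 900 = 900
  container 8: 900 = 900
  container 9: 800 = 800
Every load is within 1600 kg, so 9 containers suffice.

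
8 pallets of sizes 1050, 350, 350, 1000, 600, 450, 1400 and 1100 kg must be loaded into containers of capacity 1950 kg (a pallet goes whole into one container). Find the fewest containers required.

4

Total = 1400 + 1100 + 1050 + 1000 + 600 + 450 + 350 + 350 = 6300 kg.
Lower bound: ⌈6300/1950⌉ = 4 containers.
A packing using 4 containers:
  container 1: 1400 + 450 = 1850
  container 2: 1100 + 600 = 1700
  container 3: 1050 + 350 + 350 = 1750
  container 4: 1000 = 1000
This matches the lower bound, so 4 is optimal.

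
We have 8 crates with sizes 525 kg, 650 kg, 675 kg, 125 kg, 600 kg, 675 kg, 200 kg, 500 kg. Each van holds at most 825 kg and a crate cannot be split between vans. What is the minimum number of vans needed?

6

Total = 675 + 675 + 650 + 600 + 525 + 500 + 200 + 125 = 3950 kg.
Lower bound: ⌈3950/825⌉ = 5 vans.
Also, 6 crates each exceed 825/2 kg, and no two of those can share a van, so at least 6 vans are needed.
A packing using 6 vans:
  van 1: 675 + 125 = 800
  van 2: 675 = 675
  van 3: 650 = 650
  van 4: 600 + 200 = 800
  van 5: 525 = 525
  van 6: 500 = 500
This matches the lower bound, so 6 is optimal.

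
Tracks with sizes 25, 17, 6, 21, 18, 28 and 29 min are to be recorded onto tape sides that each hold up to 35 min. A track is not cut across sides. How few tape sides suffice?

Total = 29 + 28 + 25 + 21 + 18 + 17 + 6 = 144 min.
Lower bound: ⌈144/35⌉ = 5 tape sides.
A packing using 5 tape sides:
  side 1: 29 + 6 = 35
  side 2: 28 = 28
  side 3: 25 = 25
  side 4: 21 = 21
  side 5: 18 + 17 = 35
This matches the lower bound, so 5 is optimal.

5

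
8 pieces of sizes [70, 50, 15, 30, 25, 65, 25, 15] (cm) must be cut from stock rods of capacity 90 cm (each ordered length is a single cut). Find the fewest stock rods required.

4

Total = 70 + 65 + 50 + 30 + 25 + 25 + 15 + 15 = 295 cm.
Lower bound: ⌈295/90⌉ = 4 stock rods.
A packing using 4 stock rods:
  stock rod 1: 70 + 15 = 85
  stock rod 2: 65 + 25 = 90
  stock rod 3: 50 + 30 = 80
  stock rod 4: 25 + 15 = 40
This matches the lower bound, so 4 is optimal.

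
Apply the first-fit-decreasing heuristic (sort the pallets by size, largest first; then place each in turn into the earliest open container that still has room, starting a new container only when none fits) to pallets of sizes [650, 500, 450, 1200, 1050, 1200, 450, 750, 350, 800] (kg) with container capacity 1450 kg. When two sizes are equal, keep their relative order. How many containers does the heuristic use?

Sorted descending: 1200, 1200, 1050, 800, 750, 650, 500, 450, 450, 350.
  1200 → container 1 (new)  [load 1200/1450]
  1200 → container 2 (new)  [load 1200/1450]
  1050 → container 3 (new)  [load 1050/1450]
  800 → container 4 (new)  [load 800/1450]
  750 → container 5 (new)  [load 750/1450]
  650 → container 4  [load 1450/1450]
  500 → container 5  [load 1250/1450]
  450 → container 6 (new)  [load 450/1450]
  450 → container 6  [load 900/1450]
  350 → container 3  [load 1400/1450]
6 containers opened.

6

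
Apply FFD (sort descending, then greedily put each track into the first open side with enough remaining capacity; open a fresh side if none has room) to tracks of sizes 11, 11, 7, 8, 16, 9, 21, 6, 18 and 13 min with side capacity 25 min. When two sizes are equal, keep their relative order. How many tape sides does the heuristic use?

Sorted descending: 21, 18, 16, 13, 11, 11, 9, 8, 7, 6.
  21 → side 1 (new)  [load 21/25]
  18 → side 2 (new)  [load 18/25]
  16 → side 3 (new)  [load 16/25]
  13 → side 4 (new)  [load 13/25]
  11 → side 4  [load 24/25]
  11 → side 5 (new)  [load 11/25]
  9 → side 3  [load 25/25]
  8 → side 5  [load 19/25]
  7 → side 2  [load 25/25]
  6 → side 5  [load 25/25]
5 tape sides opened.

5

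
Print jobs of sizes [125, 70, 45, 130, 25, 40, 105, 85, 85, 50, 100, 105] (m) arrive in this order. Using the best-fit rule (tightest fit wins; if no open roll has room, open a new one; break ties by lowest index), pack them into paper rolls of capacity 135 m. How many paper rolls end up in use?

  125 → roll 1 (new)  [load 125/135]
  70 → roll 2 (new)  [load 70/135]
  45 → roll 2  [load 115/135]
  130 → roll 3 (new)  [load 130/135]
  25 → roll 4 (new)  [load 25/135]
  40 → roll 4  [load 65/135]
  105 → roll 5 (new)  [load 105/135]
  85 → roll 6 (new)  [load 85/135]
  85 → roll 7 (new)  [load 85/135]
  50 → roll 6  [load 135/135]
  100 → roll 8 (new)  [load 100/135]
  105 → roll 9 (new)  [load 105/135]
9 paper rolls opened.

9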